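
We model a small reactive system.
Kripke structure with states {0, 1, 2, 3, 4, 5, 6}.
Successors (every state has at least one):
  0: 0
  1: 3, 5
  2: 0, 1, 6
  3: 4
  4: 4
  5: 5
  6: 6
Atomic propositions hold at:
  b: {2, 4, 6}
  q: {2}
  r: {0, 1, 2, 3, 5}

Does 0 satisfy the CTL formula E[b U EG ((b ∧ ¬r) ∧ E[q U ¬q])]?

Sat(¬r) = {4, 6}
Sat(b ∧ ¬r) = {4, 6}
Sat(¬q) = {0, 1, 3, 4, 5, 6}
E[q U ¬q]: least fixpoint, start Z0 = Sat(¬q) = {0, 1, 3, 4, 5, 6}, add states in Sat(q) with some successor in Z. Z1 = {0, 1, 2, 3, 4, 5, 6}; fixed.
Sat(E[q U ¬q]) = {0, 1, 2, 3, 4, 5, 6}
Sat((b ∧ ¬r) ∧ E[q U ¬q]) = {4, 6}
EG ((b ∧ ¬r) ∧ E[q U ¬q]): greatest fixpoint, start Z0 = {4, 6}, keep only states in Sat with some successor in Z. Already a fixed point.
Sat(EG ((b ∧ ¬r) ∧ E[q U ¬q])) = {4, 6}
E[b U EG ((b ∧ ¬r) ∧ E[q U ¬q])]: least fixpoint, start Z0 = Sat(EG ((b ∧ ¬r) ∧ E[q U ¬q])) = {4, 6}, add states in Sat(b) with some successor in Z. Z1 = {2, 4, 6}; fixed.
Sat(E[b U EG ((b ∧ ¬r) ∧ E[q U ¬q])]) = {2, 4, 6}
0 ∉ Sat(E[b U EG ((b ∧ ¬r) ∧ E[q U ¬q])]) = {2, 4, 6}, so the formula does not hold at 0.

No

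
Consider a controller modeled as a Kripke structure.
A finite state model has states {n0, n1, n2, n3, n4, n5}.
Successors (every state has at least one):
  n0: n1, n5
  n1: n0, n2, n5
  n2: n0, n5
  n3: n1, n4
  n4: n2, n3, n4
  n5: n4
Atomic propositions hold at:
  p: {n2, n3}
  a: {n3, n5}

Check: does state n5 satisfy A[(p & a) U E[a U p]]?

No

Sat(p & a) = {n3}
E[a U p]: least fixpoint, start Z0 = Sat(p) = {n2, n3}, add states in Sat(a) with some successor in Z. Already a fixed point.
Sat(E[a U p]) = {n2, n3}
A[(p & a) U E[a U p]]: least fixpoint, start Z0 = Sat(E[a U p]) = {n2, n3}, add states in Sat(p & a) with every successor in Z. Already a fixed point.
Sat(A[(p & a) U E[a U p]]) = {n2, n3}
n5 ∉ Sat(A[(p & a) U E[a U p]]) = {n2, n3}, so the formula does not hold at n5.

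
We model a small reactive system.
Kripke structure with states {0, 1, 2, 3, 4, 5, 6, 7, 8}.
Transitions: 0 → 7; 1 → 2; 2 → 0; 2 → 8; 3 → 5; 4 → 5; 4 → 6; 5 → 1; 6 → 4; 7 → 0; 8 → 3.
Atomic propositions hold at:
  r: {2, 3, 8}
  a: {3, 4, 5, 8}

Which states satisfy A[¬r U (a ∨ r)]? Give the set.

{1, 2, 3, 4, 5, 6, 8}

Sat(¬r) = {0, 1, 4, 5, 6, 7}
Sat(a ∨ r) = {2, 3, 4, 5, 8}
A[¬r U (a ∨ r)]: least fixpoint, start Z0 = Sat((a ∨ r)) = {2, 3, 4, 5, 8}, add states in Sat(¬r) with every successor in Z. Z1 = {1, 2, 3, 4, 5, 6, 8}; fixed.
Sat(A[¬r U (a ∨ r)]) = {1, 2, 3, 4, 5, 6, 8}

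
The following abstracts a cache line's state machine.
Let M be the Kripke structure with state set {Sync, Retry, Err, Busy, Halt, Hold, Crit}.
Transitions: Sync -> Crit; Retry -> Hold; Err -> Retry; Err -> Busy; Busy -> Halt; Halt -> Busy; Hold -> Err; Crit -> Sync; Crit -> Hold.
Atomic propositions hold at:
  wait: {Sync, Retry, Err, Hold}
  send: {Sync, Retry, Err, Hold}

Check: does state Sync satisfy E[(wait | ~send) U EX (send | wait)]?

Sat(~send) = {Busy, Halt, Crit}
Sat(wait | ~send) = {Sync, Retry, Err, Busy, Halt, Hold, Crit}
Sat(send | wait) = {Sync, Retry, Err, Hold}
Sat(EX (send | wait)) = {s : some successor in {Sync, Retry, Err, Hold}} = {Retry, Err, Hold, Crit}
E[(wait | ~send) U EX (send | wait)]: least fixpoint, start Z0 = Sat(EX (send | wait)) = {Retry, Err, Hold, Crit}, add states in Sat(wait | ~send) with some successor in Z. Z1 = {Sync, Retry, Err, Hold, Crit}; fixed.
Sat(E[(wait | ~send) U EX (send | wait)]) = {Sync, Retry, Err, Hold, Crit}
Sync ∈ Sat(E[(wait | ~send) U EX (send | wait)]) = {Sync, Retry, Err, Hold, Crit}, so the formula holds at Sync.

Yes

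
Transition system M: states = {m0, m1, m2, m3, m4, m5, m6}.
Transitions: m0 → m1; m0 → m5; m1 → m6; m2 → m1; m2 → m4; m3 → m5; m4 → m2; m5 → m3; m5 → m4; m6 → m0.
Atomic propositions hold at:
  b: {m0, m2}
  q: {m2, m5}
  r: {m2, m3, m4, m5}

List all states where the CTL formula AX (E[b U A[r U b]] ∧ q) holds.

{m4}

A[r U b]: least fixpoint, start Z0 = Sat(b) = {m0, m2}, add states in Sat(r) with every successor in Z. Z1 = {m0, m2, m4}; fixed.
Sat(A[r U b]) = {m0, m2, m4}
E[b U A[r U b]]: least fixpoint, start Z0 = Sat(A[r U b]) = {m0, m2, m4}, add states in Sat(b) with some successor in Z. Already a fixed point.
Sat(E[b U A[r U b]]) = {m0, m2, m4}
Sat(E[b U A[r U b]] ∧ q) = {m2}
Sat(AX (E[b U A[r U b]] ∧ q)) = {s : every successor in {m2}} = {m4}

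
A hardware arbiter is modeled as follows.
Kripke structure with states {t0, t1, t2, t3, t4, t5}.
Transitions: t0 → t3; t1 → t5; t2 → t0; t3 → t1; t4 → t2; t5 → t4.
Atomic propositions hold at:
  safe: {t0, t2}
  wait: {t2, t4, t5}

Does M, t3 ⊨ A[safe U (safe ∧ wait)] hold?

Sat(safe ∧ wait) = {t2}
A[safe U (safe ∧ wait)]: least fixpoint, start Z0 = Sat((safe ∧ wait)) = {t2}, add states in Sat(safe) with every successor in Z. Already a fixed point.
Sat(A[safe U (safe ∧ wait)]) = {t2}
t3 ∉ Sat(A[safe U (safe ∧ wait)]) = {t2}, so the formula does not hold at t3.

No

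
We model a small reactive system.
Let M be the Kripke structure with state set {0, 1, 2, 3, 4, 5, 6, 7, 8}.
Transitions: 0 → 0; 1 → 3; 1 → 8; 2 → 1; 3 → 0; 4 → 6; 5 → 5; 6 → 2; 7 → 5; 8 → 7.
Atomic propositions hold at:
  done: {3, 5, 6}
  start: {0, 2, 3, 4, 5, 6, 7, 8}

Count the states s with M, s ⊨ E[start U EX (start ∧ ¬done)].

Sat(¬done) = {0, 1, 2, 4, 7, 8}
Sat(start ∧ ¬done) = {0, 2, 4, 7, 8}
Sat(EX (start ∧ ¬done)) = {s : some successor in {0, 2, 4, 7, 8}} = {0, 1, 3, 6, 8}
E[start U EX (start ∧ ¬done)]: least fixpoint, start Z0 = Sat(EX (start ∧ ¬done)) = {0, 1, 3, 6, 8}, add states in Sat(start) with some successor in Z. Z1 = {0, 1, 2, 3, 4, 6, 8}; fixed.
Sat(E[start U EX (start ∧ ¬done)]) = {0, 1, 2, 3, 4, 6, 8}
|Sat(E[start U EX (start ∧ ¬done)])| = |{0, 1, 2, 3, 4, 6, 8}| = 7.

7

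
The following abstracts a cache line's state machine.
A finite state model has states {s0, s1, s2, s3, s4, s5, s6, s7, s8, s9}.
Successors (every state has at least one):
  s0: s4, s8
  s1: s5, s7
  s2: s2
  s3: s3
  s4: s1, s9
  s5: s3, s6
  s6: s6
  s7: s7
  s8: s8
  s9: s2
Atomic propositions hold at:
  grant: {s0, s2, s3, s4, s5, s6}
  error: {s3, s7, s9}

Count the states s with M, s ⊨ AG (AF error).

AF error: least fixpoint, start Z0 = {s3, s7, s9}, add states with every successor in Z. Already a fixed point.
Sat(AF error) = {s3, s7, s9}
AG (AF error): greatest fixpoint, start Z0 = {s3, s7, s9}, keep only states in Sat with every successor in Z. Z1 = {s3, s7}; fixed.
Sat(AG (AF error)) = {s3, s7}
|Sat(AG (AF error))| = |{s3, s7}| = 2.

2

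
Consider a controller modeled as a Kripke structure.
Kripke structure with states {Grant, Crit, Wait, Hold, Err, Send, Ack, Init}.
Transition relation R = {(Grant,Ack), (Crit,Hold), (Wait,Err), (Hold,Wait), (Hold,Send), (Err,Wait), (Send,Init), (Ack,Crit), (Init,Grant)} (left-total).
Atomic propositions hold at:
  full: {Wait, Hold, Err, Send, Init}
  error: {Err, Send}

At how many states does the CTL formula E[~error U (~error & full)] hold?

Sat(~error) = {Grant, Crit, Wait, Hold, Ack, Init}
Sat(~error & full) = {Wait, Hold, Init}
E[~error U (~error & full)]: least fixpoint, start Z0 = Sat((~error & full)) = {Wait, Hold, Init}, add states in Sat(~error) with some successor in Z. Z1 = {Crit, Wait, Hold, Init}; Z2 = {Crit, Wait, Hold, Ack, Init}; Z3 = {Grant, Crit, Wait, Hold, Ack, Init}; fixed.
Sat(E[~error U (~error & full)]) = {Grant, Crit, Wait, Hold, Ack, Init}
|Sat(E[~error U (~error & full)])| = |{Grant, Crit, Wait, Hold, Ack, Init}| = 6.

6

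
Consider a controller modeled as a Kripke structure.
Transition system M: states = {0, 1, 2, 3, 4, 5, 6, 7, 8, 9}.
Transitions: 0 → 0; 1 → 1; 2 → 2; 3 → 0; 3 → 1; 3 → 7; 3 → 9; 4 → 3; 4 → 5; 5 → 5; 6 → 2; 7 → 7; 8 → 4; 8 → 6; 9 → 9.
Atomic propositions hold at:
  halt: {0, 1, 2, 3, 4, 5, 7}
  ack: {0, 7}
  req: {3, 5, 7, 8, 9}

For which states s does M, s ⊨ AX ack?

{0, 7}

Sat(AX ack) = {s : every successor in {0, 7}} = {0, 7}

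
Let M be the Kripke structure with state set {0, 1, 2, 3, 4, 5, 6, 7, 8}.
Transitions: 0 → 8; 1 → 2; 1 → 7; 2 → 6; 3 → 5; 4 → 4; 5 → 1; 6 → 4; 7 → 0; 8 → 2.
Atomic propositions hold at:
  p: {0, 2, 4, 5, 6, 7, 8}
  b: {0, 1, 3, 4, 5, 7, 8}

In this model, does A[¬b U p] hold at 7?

Sat(¬b) = {2, 6}
A[¬b U p]: least fixpoint, start Z0 = Sat(p) = {0, 2, 4, 5, 6, 7, 8}, add states in Sat(¬b) with every successor in Z. Already a fixed point.
Sat(A[¬b U p]) = {0, 2, 4, 5, 6, 7, 8}
7 ∈ Sat(A[¬b U p]) = {0, 2, 4, 5, 6, 7, 8}, so the formula holds at 7.

Yes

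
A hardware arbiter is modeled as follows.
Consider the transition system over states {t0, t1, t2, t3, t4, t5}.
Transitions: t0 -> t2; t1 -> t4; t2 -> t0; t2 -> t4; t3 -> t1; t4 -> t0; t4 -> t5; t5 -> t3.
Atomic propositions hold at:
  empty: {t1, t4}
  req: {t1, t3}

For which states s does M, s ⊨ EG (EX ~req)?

{t0, t1, t2, t4}

Sat(~req) = {t0, t2, t4, t5}
Sat(EX ~req) = {s : some successor in {t0, t2, t4, t5}} = {t0, t1, t2, t4}
EG (EX ~req): greatest fixpoint, start Z0 = {t0, t1, t2, t4}, keep only states in Sat with some successor in Z. Already a fixed point.
Sat(EG (EX ~req)) = {t0, t1, t2, t4}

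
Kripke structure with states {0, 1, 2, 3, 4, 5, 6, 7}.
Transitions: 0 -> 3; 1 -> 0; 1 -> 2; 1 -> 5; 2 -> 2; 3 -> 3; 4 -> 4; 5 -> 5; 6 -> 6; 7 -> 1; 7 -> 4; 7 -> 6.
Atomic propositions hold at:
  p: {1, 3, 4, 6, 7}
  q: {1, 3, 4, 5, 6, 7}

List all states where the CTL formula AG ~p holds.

Sat(~p) = {0, 2, 5}
AG ~p: greatest fixpoint, start Z0 = {0, 2, 5}, keep only states in Sat with every successor in Z. Z1 = {2, 5}; fixed.
Sat(AG ~p) = {2, 5}

{2, 5}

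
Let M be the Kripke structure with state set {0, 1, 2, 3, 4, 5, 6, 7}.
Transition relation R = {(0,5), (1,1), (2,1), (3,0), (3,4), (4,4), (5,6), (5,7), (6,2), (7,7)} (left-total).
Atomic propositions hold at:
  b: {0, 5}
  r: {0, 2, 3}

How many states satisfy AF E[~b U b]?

Sat(~b) = {1, 2, 3, 4, 6, 7}
E[~b U b]: least fixpoint, start Z0 = Sat(b) = {0, 5}, add states in Sat(~b) with some successor in Z. Z1 = {0, 3, 5}; fixed.
Sat(E[~b U b]) = {0, 3, 5}
AF E[~b U b]: least fixpoint, start Z0 = {0, 3, 5}, add states with every successor in Z. Already a fixed point.
Sat(AF E[~b U b]) = {0, 3, 5}
|Sat(AF E[~b U b])| = |{0, 3, 5}| = 3.

3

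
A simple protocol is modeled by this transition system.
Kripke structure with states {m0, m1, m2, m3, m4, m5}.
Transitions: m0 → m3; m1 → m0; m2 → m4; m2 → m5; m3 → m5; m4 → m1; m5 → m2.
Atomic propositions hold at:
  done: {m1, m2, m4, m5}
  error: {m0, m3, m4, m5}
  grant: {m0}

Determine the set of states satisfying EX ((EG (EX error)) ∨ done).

Sat(EX error) = {s : some successor in {m0, m3, m4, m5}} = {m0, m1, m2, m3}
EG (EX error): greatest fixpoint, start Z0 = {m0, m1, m2, m3}, keep only states in Sat with some successor in Z. Z1 = {m0, m1}; Z2 = {m1}; Z3 = ∅; fixed.
Sat(EG (EX error)) = ∅
Sat((EG (EX error)) ∨ done) = {m1, m2, m4, m5}
Sat(EX ((EG (EX error)) ∨ done)) = {s : some successor in {m1, m2, m4, m5}} = {m2, m3, m4, m5}

{m2, m3, m4, m5}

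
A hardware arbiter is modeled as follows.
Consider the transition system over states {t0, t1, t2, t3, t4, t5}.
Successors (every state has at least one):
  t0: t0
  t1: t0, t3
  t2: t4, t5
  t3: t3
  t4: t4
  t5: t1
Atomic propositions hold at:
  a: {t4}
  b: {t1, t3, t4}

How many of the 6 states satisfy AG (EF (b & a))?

1

Sat(b & a) = {t4}
EF (b & a): least fixpoint, start Z0 = {t4}, add states with some successor in Z. Z1 = {t2, t4}; fixed.
Sat(EF (b & a)) = {t2, t4}
AG (EF (b & a)): greatest fixpoint, start Z0 = {t2, t4}, keep only states in Sat with every successor in Z. Z1 = {t4}; fixed.
Sat(AG (EF (b & a))) = {t4}
|Sat(AG (EF (b & a)))| = |{t4}| = 1.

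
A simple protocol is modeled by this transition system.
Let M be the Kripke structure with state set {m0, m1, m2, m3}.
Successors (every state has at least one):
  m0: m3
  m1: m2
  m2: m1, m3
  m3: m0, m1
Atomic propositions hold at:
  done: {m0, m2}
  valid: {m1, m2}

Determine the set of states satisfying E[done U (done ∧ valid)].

{m2}

Sat(done ∧ valid) = {m2}
E[done U (done ∧ valid)]: least fixpoint, start Z0 = Sat((done ∧ valid)) = {m2}, add states in Sat(done) with some successor in Z. Already a fixed point.
Sat(E[done U (done ∧ valid)]) = {m2}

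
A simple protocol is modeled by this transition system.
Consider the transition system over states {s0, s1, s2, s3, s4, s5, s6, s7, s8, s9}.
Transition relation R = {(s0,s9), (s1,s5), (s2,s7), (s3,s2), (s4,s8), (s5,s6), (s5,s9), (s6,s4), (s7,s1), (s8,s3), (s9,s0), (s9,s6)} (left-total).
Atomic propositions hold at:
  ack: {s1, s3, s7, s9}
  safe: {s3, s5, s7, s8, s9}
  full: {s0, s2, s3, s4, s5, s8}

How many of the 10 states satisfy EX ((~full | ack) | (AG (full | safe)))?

Sat(~full) = {s1, s6, s7, s9}
Sat(~full | ack) = {s1, s3, s6, s7, s9}
Sat(full | safe) = {s0, s2, s3, s4, s5, s7, s8, s9}
AG (full | safe): greatest fixpoint, start Z0 = {s0, s2, s3, s4, s5, s7, s8, s9}, keep only states in Sat with every successor in Z. Z1 = {s0, s2, s3, s4, s8}; Z2 = {s3, s4, s8}; Z3 = {s4, s8}; Z4 = {s4}; Z5 = ∅; fixed.
Sat(AG (full | safe)) = ∅
Sat((~full | ack) | (AG (full | safe))) = {s1, s3, s6, s7, s9}
Sat(EX ((~full | ack) | (AG (full | safe)))) = {s : some successor in {s1, s3, s6, s7, s9}} = {s0, s2, s5, s7, s8, s9}
|Sat(EX ((~full | ack) | (AG (full | safe))))| = |{s0, s2, s5, s7, s8, s9}| = 6.

6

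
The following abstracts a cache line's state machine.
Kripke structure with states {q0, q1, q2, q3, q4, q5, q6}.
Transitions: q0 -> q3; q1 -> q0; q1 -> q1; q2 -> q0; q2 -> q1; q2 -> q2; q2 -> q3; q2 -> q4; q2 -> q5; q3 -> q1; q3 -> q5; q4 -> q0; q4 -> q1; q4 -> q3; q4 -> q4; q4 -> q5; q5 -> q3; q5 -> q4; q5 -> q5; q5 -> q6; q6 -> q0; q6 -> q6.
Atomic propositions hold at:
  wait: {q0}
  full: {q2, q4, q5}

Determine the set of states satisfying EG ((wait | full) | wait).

{q2, q4, q5}

Sat(wait | full) = {q0, q2, q4, q5}
Sat((wait | full) | wait) = {q0, q2, q4, q5}
EG ((wait | full) | wait): greatest fixpoint, start Z0 = {q0, q2, q4, q5}, keep only states in Sat with some successor in Z. Z1 = {q2, q4, q5}; fixed.
Sat(EG ((wait | full) | wait)) = {q2, q4, q5}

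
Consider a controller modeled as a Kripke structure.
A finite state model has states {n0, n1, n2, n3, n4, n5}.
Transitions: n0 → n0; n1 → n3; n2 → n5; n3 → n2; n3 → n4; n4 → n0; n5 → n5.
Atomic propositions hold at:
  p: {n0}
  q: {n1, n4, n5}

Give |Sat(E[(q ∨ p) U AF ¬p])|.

Sat(q ∨ p) = {n0, n1, n4, n5}
Sat(¬p) = {n1, n2, n3, n4, n5}
AF ¬p: least fixpoint, start Z0 = {n1, n2, n3, n4, n5}, add states with every successor in Z. Already a fixed point.
Sat(AF ¬p) = {n1, n2, n3, n4, n5}
E[(q ∨ p) U AF ¬p]: least fixpoint, start Z0 = Sat(AF ¬p) = {n1, n2, n3, n4, n5}, add states in Sat(q ∨ p) with some successor in Z. Already a fixed point.
Sat(E[(q ∨ p) U AF ¬p]) = {n1, n2, n3, n4, n5}
|Sat(E[(q ∨ p) U AF ¬p])| = |{n1, n2, n3, n4, n5}| = 5.

5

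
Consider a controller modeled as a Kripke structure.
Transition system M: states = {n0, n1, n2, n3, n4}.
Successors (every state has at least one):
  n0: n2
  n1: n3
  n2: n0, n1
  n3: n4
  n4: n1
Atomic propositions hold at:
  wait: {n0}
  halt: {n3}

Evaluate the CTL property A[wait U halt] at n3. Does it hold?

A[wait U halt]: least fixpoint, start Z0 = Sat(halt) = {n3}, add states in Sat(wait) with every successor in Z. Already a fixed point.
Sat(A[wait U halt]) = {n3}
n3 ∈ Sat(A[wait U halt]) = {n3}, so the formula holds at n3.

Yes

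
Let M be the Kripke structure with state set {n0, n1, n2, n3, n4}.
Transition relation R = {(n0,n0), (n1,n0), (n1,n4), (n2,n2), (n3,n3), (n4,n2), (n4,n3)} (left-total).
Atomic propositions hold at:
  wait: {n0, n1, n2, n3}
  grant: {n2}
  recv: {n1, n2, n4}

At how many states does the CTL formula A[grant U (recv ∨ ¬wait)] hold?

3

Sat(¬wait) = {n4}
Sat(recv ∨ ¬wait) = {n1, n2, n4}
A[grant U (recv ∨ ¬wait)]: least fixpoint, start Z0 = Sat((recv ∨ ¬wait)) = {n1, n2, n4}, add states in Sat(grant) with every successor in Z. Already a fixed point.
Sat(A[grant U (recv ∨ ¬wait)]) = {n1, n2, n4}
|Sat(A[grant U (recv ∨ ¬wait)])| = |{n1, n2, n4}| = 3.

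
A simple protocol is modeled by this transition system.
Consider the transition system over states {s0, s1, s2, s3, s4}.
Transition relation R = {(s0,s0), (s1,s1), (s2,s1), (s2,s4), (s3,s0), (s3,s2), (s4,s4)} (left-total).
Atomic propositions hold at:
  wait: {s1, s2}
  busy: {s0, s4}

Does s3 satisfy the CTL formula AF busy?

AF busy: least fixpoint, start Z0 = {s0, s4}, add states with every successor in Z. Already a fixed point.
Sat(AF busy) = {s0, s4}
s3 ∉ Sat(AF busy) = {s0, s4}, so the formula does not hold at s3.

No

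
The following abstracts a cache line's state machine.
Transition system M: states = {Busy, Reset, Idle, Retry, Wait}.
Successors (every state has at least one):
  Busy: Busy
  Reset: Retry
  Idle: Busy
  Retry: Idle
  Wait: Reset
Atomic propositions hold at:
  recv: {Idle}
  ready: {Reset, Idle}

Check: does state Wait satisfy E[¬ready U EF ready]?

Yes

Sat(¬ready) = {Busy, Retry, Wait}
EF ready: least fixpoint, start Z0 = {Reset, Idle}, add states with some successor in Z. Z1 = {Reset, Idle, Retry, Wait}; fixed.
Sat(EF ready) = {Reset, Idle, Retry, Wait}
E[¬ready U EF ready]: least fixpoint, start Z0 = Sat(EF ready) = {Reset, Idle, Retry, Wait}, add states in Sat(¬ready) with some successor in Z. Already a fixed point.
Sat(E[¬ready U EF ready]) = {Reset, Idle, Retry, Wait}
Wait ∈ Sat(E[¬ready U EF ready]) = {Reset, Idle, Retry, Wait}, so the formula holds at Wait.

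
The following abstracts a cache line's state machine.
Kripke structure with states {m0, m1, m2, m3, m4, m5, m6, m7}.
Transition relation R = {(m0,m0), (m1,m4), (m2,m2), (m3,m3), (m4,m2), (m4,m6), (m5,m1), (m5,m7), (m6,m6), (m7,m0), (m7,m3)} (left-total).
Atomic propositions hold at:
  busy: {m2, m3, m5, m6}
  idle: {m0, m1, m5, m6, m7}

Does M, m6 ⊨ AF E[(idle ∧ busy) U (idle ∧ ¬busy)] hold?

No

Sat(idle ∧ busy) = {m5, m6}
Sat(¬busy) = {m0, m1, m4, m7}
Sat(idle ∧ ¬busy) = {m0, m1, m7}
E[(idle ∧ busy) U (idle ∧ ¬busy)]: least fixpoint, start Z0 = Sat((idle ∧ ¬busy)) = {m0, m1, m7}, add states in Sat(idle ∧ busy) with some successor in Z. Z1 = {m0, m1, m5, m7}; fixed.
Sat(E[(idle ∧ busy) U (idle ∧ ¬busy)]) = {m0, m1, m5, m7}
AF E[(idle ∧ busy) U (idle ∧ ¬busy)]: least fixpoint, start Z0 = {m0, m1, m5, m7}, add states with every successor in Z. Already a fixed point.
Sat(AF E[(idle ∧ busy) U (idle ∧ ¬busy)]) = {m0, m1, m5, m7}
m6 ∉ Sat(AF E[(idle ∧ busy) U (idle ∧ ¬busy)]) = {m0, m1, m5, m7}, so the formula does not hold at m6.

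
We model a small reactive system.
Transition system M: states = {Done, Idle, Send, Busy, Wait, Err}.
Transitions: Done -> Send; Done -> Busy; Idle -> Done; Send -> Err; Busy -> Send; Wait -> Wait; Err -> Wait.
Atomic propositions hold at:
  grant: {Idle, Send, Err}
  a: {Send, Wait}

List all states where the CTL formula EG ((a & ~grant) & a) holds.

{Wait}

Sat(~grant) = {Done, Busy, Wait}
Sat(a & ~grant) = {Wait}
Sat((a & ~grant) & a) = {Wait}
EG ((a & ~grant) & a): greatest fixpoint, start Z0 = {Wait}, keep only states in Sat with some successor in Z. Already a fixed point.
Sat(EG ((a & ~grant) & a)) = {Wait}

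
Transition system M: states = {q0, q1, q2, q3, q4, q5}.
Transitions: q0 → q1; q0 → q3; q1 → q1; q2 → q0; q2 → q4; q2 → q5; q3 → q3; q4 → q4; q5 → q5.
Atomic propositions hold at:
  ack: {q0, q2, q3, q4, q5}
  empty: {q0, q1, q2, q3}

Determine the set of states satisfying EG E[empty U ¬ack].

Sat(¬ack) = {q1}
E[empty U ¬ack]: least fixpoint, start Z0 = Sat(¬ack) = {q1}, add states in Sat(empty) with some successor in Z. Z1 = {q0, q1}; Z2 = {q0, q1, q2}; fixed.
Sat(E[empty U ¬ack]) = {q0, q1, q2}
EG E[empty U ¬ack]: greatest fixpoint, start Z0 = {q0, q1, q2}, keep only states in Sat with some successor in Z. Already a fixed point.
Sat(EG E[empty U ¬ack]) = {q0, q1, q2}

{q0, q1, q2}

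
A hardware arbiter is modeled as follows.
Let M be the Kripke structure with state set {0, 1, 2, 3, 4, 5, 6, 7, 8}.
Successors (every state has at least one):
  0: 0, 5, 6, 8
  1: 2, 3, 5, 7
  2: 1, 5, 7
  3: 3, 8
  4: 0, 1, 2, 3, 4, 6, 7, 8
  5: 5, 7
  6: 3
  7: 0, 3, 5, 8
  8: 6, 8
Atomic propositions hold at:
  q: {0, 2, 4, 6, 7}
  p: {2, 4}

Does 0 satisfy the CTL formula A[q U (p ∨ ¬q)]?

Sat(¬q) = {1, 3, 5, 8}
Sat(p ∨ ¬q) = {1, 2, 3, 4, 5, 8}
A[q U (p ∨ ¬q)]: least fixpoint, start Z0 = Sat((p ∨ ¬q)) = {1, 2, 3, 4, 5, 8}, add states in Sat(q) with every successor in Z. Z1 = {1, 2, 3, 4, 5, 6, 8}; fixed.
Sat(A[q U (p ∨ ¬q)]) = {1, 2, 3, 4, 5, 6, 8}
0 ∉ Sat(A[q U (p ∨ ¬q)]) = {1, 2, 3, 4, 5, 6, 8}, so the formula does not hold at 0.

No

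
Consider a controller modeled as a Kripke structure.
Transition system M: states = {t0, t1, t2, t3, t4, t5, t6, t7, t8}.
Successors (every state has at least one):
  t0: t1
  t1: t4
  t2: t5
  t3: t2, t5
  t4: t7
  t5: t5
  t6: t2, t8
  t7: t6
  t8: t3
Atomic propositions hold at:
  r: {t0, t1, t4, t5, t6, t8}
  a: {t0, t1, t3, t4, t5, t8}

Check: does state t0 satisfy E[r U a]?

E[r U a]: least fixpoint, start Z0 = Sat(a) = {t0, t1, t3, t4, t5, t8}, add states in Sat(r) with some successor in Z. Z1 = {t0, t1, t3, t4, t5, t6, t8}; fixed.
Sat(E[r U a]) = {t0, t1, t3, t4, t5, t6, t8}
t0 ∈ Sat(E[r U a]) = {t0, t1, t3, t4, t5, t6, t8}, so the formula holds at t0.

Yes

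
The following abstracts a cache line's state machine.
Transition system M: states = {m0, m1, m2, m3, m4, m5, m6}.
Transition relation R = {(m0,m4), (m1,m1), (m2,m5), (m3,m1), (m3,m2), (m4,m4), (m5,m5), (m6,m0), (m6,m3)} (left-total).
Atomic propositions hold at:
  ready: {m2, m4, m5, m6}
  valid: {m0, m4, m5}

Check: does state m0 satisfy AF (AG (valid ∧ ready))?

Sat(valid ∧ ready) = {m4, m5}
AG (valid ∧ ready): greatest fixpoint, start Z0 = {m4, m5}, keep only states in Sat with every successor in Z. Already a fixed point.
Sat(AG (valid ∧ ready)) = {m4, m5}
AF (AG (valid ∧ ready)): least fixpoint, start Z0 = {m4, m5}, add states with every successor in Z. Z1 = {m0, m2, m4, m5}; fixed.
Sat(AF (AG (valid ∧ ready))) = {m0, m2, m4, m5}
m0 ∈ Sat(AF (AG (valid ∧ ready))) = {m0, m2, m4, m5}, so the formula holds at m0.

Yes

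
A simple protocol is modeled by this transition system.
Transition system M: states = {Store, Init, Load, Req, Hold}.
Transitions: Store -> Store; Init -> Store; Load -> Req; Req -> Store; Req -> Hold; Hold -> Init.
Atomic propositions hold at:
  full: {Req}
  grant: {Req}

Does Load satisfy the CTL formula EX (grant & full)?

Sat(grant & full) = {Req}
Sat(EX (grant & full)) = {s : some successor in {Req}} = {Load}
Load ∈ Sat(EX (grant & full)) = {Load}, so the formula holds at Load.

Yes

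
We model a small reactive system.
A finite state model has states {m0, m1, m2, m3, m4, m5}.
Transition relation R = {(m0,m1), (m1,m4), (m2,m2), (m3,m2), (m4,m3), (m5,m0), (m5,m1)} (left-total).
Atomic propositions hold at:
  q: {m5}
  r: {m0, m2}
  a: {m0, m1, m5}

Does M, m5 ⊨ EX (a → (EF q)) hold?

No

EF q: least fixpoint, start Z0 = {m5}, add states with some successor in Z. Already a fixed point.
Sat(EF q) = {m5}
Sat(a → (EF q)) = {m2, m3, m4, m5}
Sat(EX (a → (EF q))) = {s : some successor in {m2, m3, m4, m5}} = {m1, m2, m3, m4}
m5 ∉ Sat(EX (a → (EF q))) = {m1, m2, m3, m4}, so the formula does not hold at m5.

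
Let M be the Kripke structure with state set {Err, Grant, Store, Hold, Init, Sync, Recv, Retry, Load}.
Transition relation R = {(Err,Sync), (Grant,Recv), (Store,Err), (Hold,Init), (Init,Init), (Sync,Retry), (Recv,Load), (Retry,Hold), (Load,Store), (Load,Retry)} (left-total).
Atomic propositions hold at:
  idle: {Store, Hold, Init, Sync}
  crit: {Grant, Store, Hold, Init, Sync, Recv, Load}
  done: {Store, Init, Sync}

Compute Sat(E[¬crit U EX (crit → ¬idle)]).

Sat(¬crit) = {Err, Retry}
Sat(¬idle) = {Err, Grant, Recv, Retry, Load}
Sat(crit → ¬idle) = {Err, Grant, Recv, Retry, Load}
Sat(EX (crit → ¬idle)) = {s : some successor in {Err, Grant, Recv, Retry, Load}} = {Grant, Store, Sync, Recv, Load}
E[¬crit U EX (crit → ¬idle)]: least fixpoint, start Z0 = Sat(EX (crit → ¬idle)) = {Grant, Store, Sync, Recv, Load}, add states in Sat(¬crit) with some successor in Z. Z1 = {Err, Grant, Store, Sync, Recv, Load}; fixed.
Sat(E[¬crit U EX (crit → ¬idle)]) = {Err, Grant, Store, Sync, Recv, Load}

{Err, Grant, Store, Sync, Recv, Load}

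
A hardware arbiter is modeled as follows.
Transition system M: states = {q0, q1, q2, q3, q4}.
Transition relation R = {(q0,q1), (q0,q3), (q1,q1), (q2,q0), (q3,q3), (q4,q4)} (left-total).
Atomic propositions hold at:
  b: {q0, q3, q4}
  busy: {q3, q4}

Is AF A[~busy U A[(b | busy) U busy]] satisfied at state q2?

Sat(~busy) = {q0, q1, q2}
Sat(b | busy) = {q0, q3, q4}
A[(b | busy) U busy]: least fixpoint, start Z0 = Sat(busy) = {q3, q4}, add states in Sat(b | busy) with every successor in Z. Already a fixed point.
Sat(A[(b | busy) U busy]) = {q3, q4}
A[~busy U A[(b | busy) U busy]]: least fixpoint, start Z0 = Sat(A[(b | busy) U busy]) = {q3, q4}, add states in Sat(~busy) with every successor in Z. Already a fixed point.
Sat(A[~busy U A[(b | busy) U busy]]) = {q3, q4}
AF A[~busy U A[(b | busy) U busy]]: least fixpoint, start Z0 = {q3, q4}, add states with every successor in Z. Already a fixed point.
Sat(AF A[~busy U A[(b | busy) U busy]]) = {q3, q4}
q2 ∉ Sat(AF A[~busy U A[(b | busy) U busy]]) = {q3, q4}, so the formula does not hold at q2.

No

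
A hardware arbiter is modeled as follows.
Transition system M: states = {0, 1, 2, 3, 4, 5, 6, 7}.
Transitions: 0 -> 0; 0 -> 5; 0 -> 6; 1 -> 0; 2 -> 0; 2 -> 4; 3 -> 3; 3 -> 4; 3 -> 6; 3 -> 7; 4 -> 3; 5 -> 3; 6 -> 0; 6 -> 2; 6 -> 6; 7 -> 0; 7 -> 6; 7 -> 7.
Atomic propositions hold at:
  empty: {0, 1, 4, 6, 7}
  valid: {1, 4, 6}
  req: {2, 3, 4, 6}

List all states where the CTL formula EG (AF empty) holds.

{0, 1, 2, 6, 7}

AF empty: least fixpoint, start Z0 = {0, 1, 4, 6, 7}, add states with every successor in Z. Z1 = {0, 1, 2, 4, 6, 7}; fixed.
Sat(AF empty) = {0, 1, 2, 4, 6, 7}
EG (AF empty): greatest fixpoint, start Z0 = {0, 1, 2, 4, 6, 7}, keep only states in Sat with some successor in Z. Z1 = {0, 1, 2, 6, 7}; fixed.
Sat(EG (AF empty)) = {0, 1, 2, 6, 7}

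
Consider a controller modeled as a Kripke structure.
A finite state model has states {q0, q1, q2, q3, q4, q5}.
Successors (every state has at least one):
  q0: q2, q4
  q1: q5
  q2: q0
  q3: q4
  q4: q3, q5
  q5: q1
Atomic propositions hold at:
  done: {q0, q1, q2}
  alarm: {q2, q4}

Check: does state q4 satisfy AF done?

No

AF done: least fixpoint, start Z0 = {q0, q1, q2}, add states with every successor in Z. Z1 = {q0, q1, q2, q5}; fixed.
Sat(AF done) = {q0, q1, q2, q5}
q4 ∉ Sat(AF done) = {q0, q1, q2, q5}, so the formula does not hold at q4.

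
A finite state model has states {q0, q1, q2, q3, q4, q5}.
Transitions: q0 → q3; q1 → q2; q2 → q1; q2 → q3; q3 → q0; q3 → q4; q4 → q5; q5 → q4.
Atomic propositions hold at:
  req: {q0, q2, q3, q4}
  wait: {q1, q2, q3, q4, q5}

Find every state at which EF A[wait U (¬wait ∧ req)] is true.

Sat(¬wait) = {q0}
Sat(¬wait ∧ req) = {q0}
A[wait U (¬wait ∧ req)]: least fixpoint, start Z0 = Sat((¬wait ∧ req)) = {q0}, add states in Sat(wait) with every successor in Z. Already a fixed point.
Sat(A[wait U (¬wait ∧ req)]) = {q0}
EF A[wait U (¬wait ∧ req)]: least fixpoint, start Z0 = {q0}, add states with some successor in Z. Z1 = {q0, q3}; Z2 = {q0, q2, q3}; Z3 = {q0, q1, q2, q3}; fixed.
Sat(EF A[wait U (¬wait ∧ req)]) = {q0, q1, q2, q3}

{q0, q1, q2, q3}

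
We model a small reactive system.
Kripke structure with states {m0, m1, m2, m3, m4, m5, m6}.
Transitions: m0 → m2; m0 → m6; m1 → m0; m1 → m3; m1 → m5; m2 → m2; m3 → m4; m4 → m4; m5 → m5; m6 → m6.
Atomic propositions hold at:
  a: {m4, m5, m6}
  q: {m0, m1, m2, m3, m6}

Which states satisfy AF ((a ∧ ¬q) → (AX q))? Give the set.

{m0, m1, m2, m3, m6}

Sat(¬q) = {m4, m5}
Sat(a ∧ ¬q) = {m4, m5}
Sat(AX q) = {s : every successor in {m0, m1, m2, m3, m6}} = {m0, m2, m6}
Sat((a ∧ ¬q) → (AX q)) = {m0, m1, m2, m3, m6}
AF ((a ∧ ¬q) → (AX q)): least fixpoint, start Z0 = {m0, m1, m2, m3, m6}, add states with every successor in Z. Already a fixed point.
Sat(AF ((a ∧ ¬q) → (AX q))) = {m0, m1, m2, m3, m6}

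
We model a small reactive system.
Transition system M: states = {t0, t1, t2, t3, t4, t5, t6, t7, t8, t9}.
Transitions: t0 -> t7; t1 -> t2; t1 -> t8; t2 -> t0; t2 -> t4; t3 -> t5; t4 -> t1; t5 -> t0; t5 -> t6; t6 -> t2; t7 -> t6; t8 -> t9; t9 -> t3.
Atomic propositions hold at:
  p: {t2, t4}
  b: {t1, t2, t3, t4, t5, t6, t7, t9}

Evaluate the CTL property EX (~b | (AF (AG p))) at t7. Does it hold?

No

Sat(~b) = {t0, t8}
AG p: greatest fixpoint, start Z0 = {t2, t4}, keep only states in Sat with every successor in Z. Z1 = ∅; fixed.
Sat(AG p) = ∅
AF (AG p): least fixpoint, start Z0 = ∅, add states with every successor in Z. Already a fixed point.
Sat(AF (AG p)) = ∅
Sat(~b | (AF (AG p))) = {t0, t8}
Sat(EX (~b | (AF (AG p)))) = {s : some successor in {t0, t8}} = {t1, t2, t5}
t7 ∉ Sat(EX (~b | (AF (AG p)))) = {t1, t2, t5}, so the formula does not hold at t7.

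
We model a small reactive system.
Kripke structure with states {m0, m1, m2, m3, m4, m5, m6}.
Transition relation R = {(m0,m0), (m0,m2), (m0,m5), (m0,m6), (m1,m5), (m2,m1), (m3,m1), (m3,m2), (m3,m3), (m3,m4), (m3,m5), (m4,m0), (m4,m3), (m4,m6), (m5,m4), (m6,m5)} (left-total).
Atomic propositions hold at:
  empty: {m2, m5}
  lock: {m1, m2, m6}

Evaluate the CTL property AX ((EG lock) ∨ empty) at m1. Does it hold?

Yes

EG lock: greatest fixpoint, start Z0 = {m1, m2, m6}, keep only states in Sat with some successor in Z. Z1 = {m2}; Z2 = ∅; fixed.
Sat(EG lock) = ∅
Sat((EG lock) ∨ empty) = {m2, m5}
Sat(AX ((EG lock) ∨ empty)) = {s : every successor in {m2, m5}} = {m1, m6}
m1 ∈ Sat(AX ((EG lock) ∨ empty)) = {m1, m6}, so the formula holds at m1.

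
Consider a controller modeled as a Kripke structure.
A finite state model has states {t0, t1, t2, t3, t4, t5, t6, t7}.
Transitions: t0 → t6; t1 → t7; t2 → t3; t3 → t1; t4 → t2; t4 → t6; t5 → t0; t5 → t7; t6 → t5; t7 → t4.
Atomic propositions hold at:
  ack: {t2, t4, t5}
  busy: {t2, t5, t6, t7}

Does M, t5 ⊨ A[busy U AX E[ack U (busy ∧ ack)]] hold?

No

Sat(busy ∧ ack) = {t2, t5}
E[ack U (busy ∧ ack)]: least fixpoint, start Z0 = Sat((busy ∧ ack)) = {t2, t5}, add states in Sat(ack) with some successor in Z. Z1 = {t2, t4, t5}; fixed.
Sat(E[ack U (busy ∧ ack)]) = {t2, t4, t5}
Sat(AX E[ack U (busy ∧ ack)]) = {s : every successor in {t2, t4, t5}} = {t6, t7}
A[busy U AX E[ack U (busy ∧ ack)]]: least fixpoint, start Z0 = Sat(AX E[ack U (busy ∧ ack)]) = {t6, t7}, add states in Sat(busy) with every successor in Z. Already a fixed point.
Sat(A[busy U AX E[ack U (busy ∧ ack)]]) = {t6, t7}
t5 ∉ Sat(A[busy U AX E[ack U (busy ∧ ack)]]) = {t6, t7}, so the formula does not hold at t5.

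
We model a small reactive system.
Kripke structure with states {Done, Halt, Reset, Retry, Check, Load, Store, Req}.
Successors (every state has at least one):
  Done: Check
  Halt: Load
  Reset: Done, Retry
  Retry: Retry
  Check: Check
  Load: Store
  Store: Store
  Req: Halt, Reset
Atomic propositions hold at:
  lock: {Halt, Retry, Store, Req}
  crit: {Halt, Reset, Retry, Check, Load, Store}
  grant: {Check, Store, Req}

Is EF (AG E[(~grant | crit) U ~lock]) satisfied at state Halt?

Sat(~grant) = {Done, Halt, Reset, Retry, Load}
Sat(~grant | crit) = {Done, Halt, Reset, Retry, Check, Load, Store}
Sat(~lock) = {Done, Reset, Check, Load}
E[(~grant | crit) U ~lock]: least fixpoint, start Z0 = Sat(~lock) = {Done, Reset, Check, Load}, add states in Sat(~grant | crit) with some successor in Z. Z1 = {Done, Halt, Reset, Check, Load}; fixed.
Sat(E[(~grant | crit) U ~lock]) = {Done, Halt, Reset, Check, Load}
AG E[(~grant | crit) U ~lock]: greatest fixpoint, start Z0 = {Done, Halt, Reset, Check, Load}, keep only states in Sat with every successor in Z. Z1 = {Done, Halt, Check}; Z2 = {Done, Check}; fixed.
Sat(AG E[(~grant | crit) U ~lock]) = {Done, Check}
EF (AG E[(~grant | crit) U ~lock]): least fixpoint, start Z0 = {Done, Check}, add states with some successor in Z. Z1 = {Done, Reset, Check}; Z2 = {Done, Reset, Check, Req}; fixed.
Sat(EF (AG E[(~grant | crit) U ~lock])) = {Done, Reset, Check, Req}
Halt ∉ Sat(EF (AG E[(~grant | crit) U ~lock])) = {Done, Reset, Check, Req}, so the formula does not hold at Halt.

No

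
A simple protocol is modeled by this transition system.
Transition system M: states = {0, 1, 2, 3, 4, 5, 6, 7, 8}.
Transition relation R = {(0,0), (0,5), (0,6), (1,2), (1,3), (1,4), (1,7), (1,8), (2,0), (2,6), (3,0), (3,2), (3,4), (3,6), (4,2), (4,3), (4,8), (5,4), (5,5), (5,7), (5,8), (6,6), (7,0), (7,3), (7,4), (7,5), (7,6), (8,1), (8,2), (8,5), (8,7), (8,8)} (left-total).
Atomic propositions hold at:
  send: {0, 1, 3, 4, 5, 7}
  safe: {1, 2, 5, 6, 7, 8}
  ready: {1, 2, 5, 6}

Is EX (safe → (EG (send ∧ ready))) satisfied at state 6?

No

Sat(send ∧ ready) = {1, 5}
EG (send ∧ ready): greatest fixpoint, start Z0 = {1, 5}, keep only states in Sat with some successor in Z. Z1 = {5}; fixed.
Sat(EG (send ∧ ready)) = {5}
Sat(safe → (EG (send ∧ ready))) = {0, 3, 4, 5}
Sat(EX (safe → (EG (send ∧ ready)))) = {s : some successor in {0, 3, 4, 5}} = {0, 1, 2, 3, 4, 5, 7, 8}
6 ∉ Sat(EX (safe → (EG (send ∧ ready)))) = {0, 1, 2, 3, 4, 5, 7, 8}, so the formula does not hold at 6.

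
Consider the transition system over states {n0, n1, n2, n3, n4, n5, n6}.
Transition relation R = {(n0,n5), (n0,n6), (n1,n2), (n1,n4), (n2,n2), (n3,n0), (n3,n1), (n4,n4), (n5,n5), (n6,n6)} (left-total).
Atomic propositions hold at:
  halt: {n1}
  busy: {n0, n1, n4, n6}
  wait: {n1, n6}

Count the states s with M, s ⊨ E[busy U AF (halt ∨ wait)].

Sat(halt ∨ wait) = {n1, n6}
AF (halt ∨ wait): least fixpoint, start Z0 = {n1, n6}, add states with every successor in Z. Already a fixed point.
Sat(AF (halt ∨ wait)) = {n1, n6}
E[busy U AF (halt ∨ wait)]: least fixpoint, start Z0 = Sat(AF (halt ∨ wait)) = {n1, n6}, add states in Sat(busy) with some successor in Z. Z1 = {n0, n1, n6}; fixed.
Sat(E[busy U AF (halt ∨ wait)]) = {n0, n1, n6}
|Sat(E[busy U AF (halt ∨ wait)])| = |{n0, n1, n6}| = 3.

3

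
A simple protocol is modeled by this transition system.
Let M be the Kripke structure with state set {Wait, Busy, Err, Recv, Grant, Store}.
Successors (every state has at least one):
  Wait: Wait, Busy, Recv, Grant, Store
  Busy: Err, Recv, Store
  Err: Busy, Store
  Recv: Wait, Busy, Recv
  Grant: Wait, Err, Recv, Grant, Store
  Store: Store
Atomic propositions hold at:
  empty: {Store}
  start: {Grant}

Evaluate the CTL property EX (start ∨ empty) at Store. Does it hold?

Yes

Sat(start ∨ empty) = {Grant, Store}
Sat(EX (start ∨ empty)) = {s : some successor in {Grant, Store}} = {Wait, Busy, Err, Grant, Store}
Store ∈ Sat(EX (start ∨ empty)) = {Wait, Busy, Err, Grant, Store}, so the formula holds at Store.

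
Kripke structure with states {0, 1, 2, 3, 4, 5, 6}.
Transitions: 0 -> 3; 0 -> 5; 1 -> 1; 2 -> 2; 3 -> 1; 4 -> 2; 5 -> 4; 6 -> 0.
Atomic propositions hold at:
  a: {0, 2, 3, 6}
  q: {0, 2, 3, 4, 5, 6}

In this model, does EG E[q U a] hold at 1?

No

E[q U a]: least fixpoint, start Z0 = Sat(a) = {0, 2, 3, 6}, add states in Sat(q) with some successor in Z. Z1 = {0, 2, 3, 4, 6}; Z2 = {0, 2, 3, 4, 5, 6}; fixed.
Sat(E[q U a]) = {0, 2, 3, 4, 5, 6}
EG E[q U a]: greatest fixpoint, start Z0 = {0, 2, 3, 4, 5, 6}, keep only states in Sat with some successor in Z. Z1 = {0, 2, 4, 5, 6}; fixed.
Sat(EG E[q U a]) = {0, 2, 4, 5, 6}
1 ∉ Sat(EG E[q U a]) = {0, 2, 4, 5, 6}, so the formula does not hold at 1.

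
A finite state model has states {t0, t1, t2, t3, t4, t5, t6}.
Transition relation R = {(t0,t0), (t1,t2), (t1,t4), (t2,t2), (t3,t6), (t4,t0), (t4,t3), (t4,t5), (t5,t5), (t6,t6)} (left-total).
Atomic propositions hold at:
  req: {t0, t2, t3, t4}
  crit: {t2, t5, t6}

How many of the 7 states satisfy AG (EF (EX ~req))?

3

Sat(~req) = {t1, t5, t6}
Sat(EX ~req) = {s : some successor in {t1, t5, t6}} = {t3, t4, t5, t6}
EF (EX ~req): least fixpoint, start Z0 = {t3, t4, t5, t6}, add states with some successor in Z. Z1 = {t1, t3, t4, t5, t6}; fixed.
Sat(EF (EX ~req)) = {t1, t3, t4, t5, t6}
AG (EF (EX ~req)): greatest fixpoint, start Z0 = {t1, t3, t4, t5, t6}, keep only states in Sat with every successor in Z. Z1 = {t3, t5, t6}; fixed.
Sat(AG (EF (EX ~req))) = {t3, t5, t6}
|Sat(AG (EF (EX ~req)))| = |{t3, t5, t6}| = 3.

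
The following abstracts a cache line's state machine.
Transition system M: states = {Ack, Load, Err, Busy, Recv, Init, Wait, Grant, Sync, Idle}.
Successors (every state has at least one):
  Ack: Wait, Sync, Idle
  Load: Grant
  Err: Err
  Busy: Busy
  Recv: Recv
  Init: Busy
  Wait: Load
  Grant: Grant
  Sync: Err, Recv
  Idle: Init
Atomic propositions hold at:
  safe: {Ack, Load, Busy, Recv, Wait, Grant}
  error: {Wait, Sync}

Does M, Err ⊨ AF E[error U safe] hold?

E[error U safe]: least fixpoint, start Z0 = Sat(safe) = {Ack, Load, Busy, Recv, Wait, Grant}, add states in Sat(error) with some successor in Z. Z1 = {Ack, Load, Busy, Recv, Wait, Grant, Sync}; fixed.
Sat(E[error U safe]) = {Ack, Load, Busy, Recv, Wait, Grant, Sync}
AF E[error U safe]: least fixpoint, start Z0 = {Ack, Load, Busy, Recv, Wait, Grant, Sync}, add states with every successor in Z. Z1 = {Ack, Load, Busy, Recv, Init, Wait, Grant, Sync}; Z2 = {Ack, Load, Busy, Recv, Init, Wait, Grant, Sync, Idle}; fixed.
Sat(AF E[error U safe]) = {Ack, Load, Busy, Recv, Init, Wait, Grant, Sync, Idle}
Err ∉ Sat(AF E[error U safe]) = {Ack, Load, Busy, Recv, Init, Wait, Grant, Sync, Idle}, so the formula does not hold at Err.

No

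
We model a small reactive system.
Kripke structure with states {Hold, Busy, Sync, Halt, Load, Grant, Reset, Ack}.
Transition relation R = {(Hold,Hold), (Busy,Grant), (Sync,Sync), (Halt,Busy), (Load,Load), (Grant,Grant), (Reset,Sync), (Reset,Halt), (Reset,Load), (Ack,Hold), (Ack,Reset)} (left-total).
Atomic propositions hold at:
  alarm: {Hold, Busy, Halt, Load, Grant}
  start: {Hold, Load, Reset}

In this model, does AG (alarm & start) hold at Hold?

Yes

Sat(alarm & start) = {Hold, Load}
AG (alarm & start): greatest fixpoint, start Z0 = {Hold, Load}, keep only states in Sat with every successor in Z. Already a fixed point.
Sat(AG (alarm & start)) = {Hold, Load}
Hold ∈ Sat(AG (alarm & start)) = {Hold, Load}, so the formula holds at Hold.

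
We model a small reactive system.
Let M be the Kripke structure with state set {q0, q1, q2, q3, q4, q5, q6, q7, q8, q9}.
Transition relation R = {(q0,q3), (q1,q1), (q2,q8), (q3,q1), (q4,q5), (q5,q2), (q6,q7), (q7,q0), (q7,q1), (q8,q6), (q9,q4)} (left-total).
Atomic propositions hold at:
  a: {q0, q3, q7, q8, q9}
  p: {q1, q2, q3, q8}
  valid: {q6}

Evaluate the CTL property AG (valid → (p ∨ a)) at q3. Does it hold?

Yes

Sat(p ∨ a) = {q0, q1, q2, q3, q7, q8, q9}
Sat(valid → (p ∨ a)) = {q0, q1, q2, q3, q4, q5, q7, q8, q9}
AG (valid → (p ∨ a)): greatest fixpoint, start Z0 = {q0, q1, q2, q3, q4, q5, q7, q8, q9}, keep only states in Sat with every successor in Z. Z1 = {q0, q1, q2, q3, q4, q5, q7, q9}; Z2 = {q0, q1, q3, q4, q5, q7, q9}; Z3 = {q0, q1, q3, q4, q7, q9}; Z4 = {q0, q1, q3, q7, q9}; Z5 = {q0, q1, q3, q7}; fixed.
Sat(AG (valid → (p ∨ a))) = {q0, q1, q3, q7}
q3 ∈ Sat(AG (valid → (p ∨ a))) = {q0, q1, q3, q7}, so the formula holds at q3.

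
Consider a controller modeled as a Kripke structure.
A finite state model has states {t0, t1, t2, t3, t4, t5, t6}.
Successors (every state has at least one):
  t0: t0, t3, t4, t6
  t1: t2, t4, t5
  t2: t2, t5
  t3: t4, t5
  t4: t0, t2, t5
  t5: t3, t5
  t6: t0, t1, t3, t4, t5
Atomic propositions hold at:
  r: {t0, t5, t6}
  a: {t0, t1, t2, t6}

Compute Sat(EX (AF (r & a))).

Sat(r & a) = {t0, t6}
AF (r & a): least fixpoint, start Z0 = {t0, t6}, add states with every successor in Z. Already a fixed point.
Sat(AF (r & a)) = {t0, t6}
Sat(EX (AF (r & a))) = {s : some successor in {t0, t6}} = {t0, t4, t6}

{t0, t4, t6}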